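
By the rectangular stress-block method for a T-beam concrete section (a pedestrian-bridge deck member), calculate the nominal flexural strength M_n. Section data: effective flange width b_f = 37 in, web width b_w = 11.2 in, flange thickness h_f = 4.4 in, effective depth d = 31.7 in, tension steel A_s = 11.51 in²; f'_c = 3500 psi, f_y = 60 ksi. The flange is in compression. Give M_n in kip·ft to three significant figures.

Tension: T = A_s f_y = 11.51 × 60 = 690.6 kips.
Try a within the flange: a = T/(0.85 f'_c b_f) = 690.6/(0.85 × 3.5 × 37) = 6.274 in.
a = 6.274 > h_f = 4.4 in: the block extends into the web. Split into flange-overhang and web parts.
C_f = 0.85 f'_c (b_f − b_w) h_f = 0.85 × 3.5 × (37 − 11.2) × 4.4 = 337.7 kips.
Remaining web compression depth: a_w = (T − C_f)/(0.85 f'_c b_w) = (690.6 − 337.7)/(0.85 × 3.5 × 11.2) = 10.591 in.
M_n = C_f(d − h_f/2) + (T − C_f)(d − a_w/2) = 337.7 × (31.7 − 2.2) + 352.9 × (31.7 − 5.2955) = 9962.2 + 9318.1 = 19280.3 kip·in.
M_n = 19280.3/12 = 1606.69 kip·ft.

M_n ≈ 1610 kip·ft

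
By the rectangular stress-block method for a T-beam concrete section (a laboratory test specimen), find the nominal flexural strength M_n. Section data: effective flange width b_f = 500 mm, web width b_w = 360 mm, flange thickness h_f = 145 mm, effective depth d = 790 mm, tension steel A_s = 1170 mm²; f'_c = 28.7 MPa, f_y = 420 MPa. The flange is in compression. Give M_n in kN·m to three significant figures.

M_n ≈ 378 kN·m

Tension: T = A_s f_y = 1170 × 420 = 491400 N.
Try a within the flange: a = T/(0.85 f'_c b_f) = 491400/(0.85 × 28.7 × 500) = 40.29 mm.
Since a = 40.29 ≤ h_f = 145 mm, the stress block lies entirely in the flange; analyse as a rectangular beam of width b_f.
M_n = T(d − a/2) = 491400 × (790 − 20.145) = 378.31 × 10⁶ N·mm.
M_n = 378.31 kN·m.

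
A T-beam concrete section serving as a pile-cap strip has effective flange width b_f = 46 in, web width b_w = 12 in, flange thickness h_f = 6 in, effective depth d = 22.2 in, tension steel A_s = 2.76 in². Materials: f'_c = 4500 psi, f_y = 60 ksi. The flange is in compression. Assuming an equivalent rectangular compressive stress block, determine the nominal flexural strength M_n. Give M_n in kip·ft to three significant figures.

M_n ≈ 300 kip·ft

Tension: T = A_s f_y = 2.76 × 60 = 165.6 kips.
Try a within the flange: a = T/(0.85 f'_c b_f) = 165.6/(0.85 × 4.5 × 46) = 0.941 in.
Since a = 0.941 ≤ h_f = 6 in, the stress block lies entirely in the flange; analyse as a rectangular beam of width b_f.
M_n = T(d − a/2) = 165.6 × (22.2 − 0.4705) = 3598.4 kip·in.
M_n = 3598.4/12 = 299.87 kip·ft.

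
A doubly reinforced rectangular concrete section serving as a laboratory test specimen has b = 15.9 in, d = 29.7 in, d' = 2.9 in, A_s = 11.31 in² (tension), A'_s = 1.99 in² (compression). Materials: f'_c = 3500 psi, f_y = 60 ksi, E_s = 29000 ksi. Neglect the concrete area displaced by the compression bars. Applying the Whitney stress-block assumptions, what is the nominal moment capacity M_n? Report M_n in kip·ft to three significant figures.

M_n ≈ 1380 kip·ft

Assume both steels yield.
a = (A_s − A'_s) f_y/(0.85 f'_c b) = (11.31 − 1.99) × 60/(0.85 × 3.5 × 15.9) = 11.822 in.
c = a/β₁ = 11.822/0.85 = 13.908 in; ε'_s = 0.003(c − d')/c = 0.0024 ≥ ε_y = 0.0021, so the compression steel yields.
M_n = (A_s − A'_s) f_y (d − a/2) + A'_s f_y (d − d') = 559.2 × (29.7 − 5.911) + 119.4 × (29.7 − 2.9) = 13302.8 + 3199.9 = 16502.7 kip·in = 16502.7/12 = 1375.23 kip·ft.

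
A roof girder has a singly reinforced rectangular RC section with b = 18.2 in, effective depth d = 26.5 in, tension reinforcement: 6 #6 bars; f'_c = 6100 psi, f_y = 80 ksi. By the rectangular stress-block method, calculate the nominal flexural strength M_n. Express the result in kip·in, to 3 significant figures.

M_n ≈ 5360 kip·in

A_s = 6 × 0.44 = 2.64 in².
T = A_s f_y = 2.64 × 80 = 211.2 kips.
a = T/(0.85 f'_c b) = 211.2/(0.85 × 6.1 × 18.2) = 2.238 in.
M_n = T(d − a/2) = 211.2 × (26.5 − 1.119) = 5360.5 kip·in.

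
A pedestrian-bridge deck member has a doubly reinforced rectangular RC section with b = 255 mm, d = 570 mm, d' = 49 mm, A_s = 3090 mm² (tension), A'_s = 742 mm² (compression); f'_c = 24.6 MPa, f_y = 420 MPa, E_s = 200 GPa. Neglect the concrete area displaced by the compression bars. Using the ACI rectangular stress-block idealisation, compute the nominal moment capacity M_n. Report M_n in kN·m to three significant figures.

Assume both tension and compression steel yield.
Net tension couple steel: A_s − A'_s = 2348 mm².
a = (A_s − A'_s) f_y / (0.85 f'_c b) = 986160/(0.85 × 24.6 × 255) = 184.95 mm.
c = a/β₁ = 184.95/0.85 = 217.59 mm; ε'_s = 0.003(c − d')/c = 0.0023 ≥ f_y/E_s = 0.0021, so compression steel does yield.
M_n = (A_s − A'_s) f_y (d − a/2) + A'_s f_y (d − d') = [986160 × (570 − 92.475) + 311640 × (570 − 49)] × 10⁻⁶ = 470.92 + 162.36 = 633.28 kN·m.

M_n ≈ 633 kN·m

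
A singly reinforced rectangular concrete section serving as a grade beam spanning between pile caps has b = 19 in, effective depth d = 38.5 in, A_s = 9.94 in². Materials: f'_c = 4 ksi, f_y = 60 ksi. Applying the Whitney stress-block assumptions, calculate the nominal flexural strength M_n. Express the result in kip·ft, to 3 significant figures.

M_n ≈ 1680 kip·ft

T = A_s f_y = 9.94 × 60 = 596.4 kips.
a = T/(0.85 f'_c b) = 596.4/(0.85 × 4 × 19) = 9.232 in.
M_n = T(d − a/2) = 596.4 × (38.5 − 4.616) = 20208.4 kip·in = 20208.4/12 = 1684.03 kip·ft.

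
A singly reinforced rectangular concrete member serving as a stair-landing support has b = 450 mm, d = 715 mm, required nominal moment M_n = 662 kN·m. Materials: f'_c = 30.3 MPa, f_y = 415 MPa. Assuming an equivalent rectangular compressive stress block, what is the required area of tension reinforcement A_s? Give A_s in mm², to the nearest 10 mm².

With M_n = 0.85 f'_c a b (d − a/2), solve the quadratic for a:
a = d − √(d² − 2M_n/(0.85 f'_c b)) = 715 − √(715² − 2 × 662×10⁶/(0.85 × 30.3 × 450)) = 84.93 mm.
A_s = 0.85 f'_c a b / f_y = 0.85 × 30.3 × 84.93 × 450 / 415 = 2371.8 mm².

A_s ≈ 2370 mm²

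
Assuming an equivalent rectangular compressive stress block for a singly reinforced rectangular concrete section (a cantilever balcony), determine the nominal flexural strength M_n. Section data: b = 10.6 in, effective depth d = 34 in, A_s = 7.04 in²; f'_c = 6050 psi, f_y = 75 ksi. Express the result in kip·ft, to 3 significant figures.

T = A_s f_y = 7.04 × 75 = 528 kips.
a = T/(0.85 f'_c b) = 528/(0.85 × 6.05 × 10.6) = 9.686 in.
M_n = T(d − a/2) = 528 × (34 − 4.843) = 15394.9 kip·in = 15394.9/12 = 1282.91 kip·ft.

M_n ≈ 1280 kip·ft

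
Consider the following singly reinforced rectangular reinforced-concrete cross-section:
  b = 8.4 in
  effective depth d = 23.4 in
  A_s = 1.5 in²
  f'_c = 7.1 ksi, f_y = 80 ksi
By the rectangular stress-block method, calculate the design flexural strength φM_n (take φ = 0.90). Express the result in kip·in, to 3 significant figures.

T = A_s f_y = 1.5 × 80 = 120 kips.
a = T/(0.85 f'_c b) = 120/(0.85 × 7.1 × 8.4) = 2.367 in.
M_n = T(d − a/2) = 120 × (23.4 − 1.1835) = 2666.0 kip·in.
φM_n = 0.90 × 2666.0 = 2399.4 kip·in.

φM_n ≈ 2400 kip·in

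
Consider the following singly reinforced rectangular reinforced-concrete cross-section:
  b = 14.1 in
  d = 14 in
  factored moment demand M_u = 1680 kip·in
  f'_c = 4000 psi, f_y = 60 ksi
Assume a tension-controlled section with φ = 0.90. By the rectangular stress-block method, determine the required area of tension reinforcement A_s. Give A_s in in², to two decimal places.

M_n = M_u/φ = 1680/0.90 = 1866.67 kip·in.
From M_n = 0.85 f'_c a b (d − a/2):
a = d − √(d² − 2M_n/(0.85 f'_c b)) = 14 − √(14² − 2 × 1866.67/(0.85 × 4 × 14.1)) = 3.131 in.
A_s = 0.85 f'_c a b / f_y = 0.85 × 4 × 3.131 × 14.1 / 60 = 2.502 in².

A_s ≈ 2.50 in²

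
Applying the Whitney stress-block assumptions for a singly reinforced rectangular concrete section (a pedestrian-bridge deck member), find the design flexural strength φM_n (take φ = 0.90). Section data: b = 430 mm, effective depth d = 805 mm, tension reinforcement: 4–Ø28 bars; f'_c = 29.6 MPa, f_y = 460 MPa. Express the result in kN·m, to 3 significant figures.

A_s = 4 × 616 = 2464 mm².
T = A_s f_y = 2464 × 460 = 1133440 N = 1133.44 kN.
From C = T: a = T/(0.85 f'_c b) = 1133440/(0.85 × 29.6 × 430) = 104.77 mm.
M_n = T(d − a/2) = 1133.44 kN × (805 − 52.385) mm = 853.04 kN·m.
φM_n = 0.90 × 853.04 = 767.74 kN·m.

φM_n ≈ 768 kN·m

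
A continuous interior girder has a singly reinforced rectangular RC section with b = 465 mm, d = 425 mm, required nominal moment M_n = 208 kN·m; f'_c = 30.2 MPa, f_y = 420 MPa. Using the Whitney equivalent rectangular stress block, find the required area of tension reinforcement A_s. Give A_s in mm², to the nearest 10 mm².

With M_n = 0.85 f'_c a b (d − a/2), solve the quadratic for a:
a = d − √(d² − 2M_n/(0.85 f'_c b)) = 425 − √(425² − 2 × 208×10⁶/(0.85 × 30.2 × 465)) = 43.20 mm.
A_s = 0.85 f'_c a b / f_y = 0.85 × 30.2 × 43.20 × 465 / 420 = 1227.8 mm².

A_s ≈ 1230 mm²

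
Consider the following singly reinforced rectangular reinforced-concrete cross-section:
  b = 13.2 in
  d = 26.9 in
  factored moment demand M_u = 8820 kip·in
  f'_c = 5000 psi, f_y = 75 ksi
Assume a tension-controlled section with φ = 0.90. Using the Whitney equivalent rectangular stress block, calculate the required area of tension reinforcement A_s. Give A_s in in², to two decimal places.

M_n = M_u/φ = 8820/0.90 = 9800 kip·in.
From M_n = 0.85 f'_c a b (d − a/2):
a = d − √(d² − 2M_n/(0.85 f'_c b)) = 26.9 − √(26.9² − 2 × 9800/(0.85 × 5 × 13.2)) = 7.555 in.
A_s = 0.85 f'_c a b / f_y = 0.85 × 5 × 7.555 × 13.2 / 75 = 5.651 in².

A_s ≈ 5.65 in²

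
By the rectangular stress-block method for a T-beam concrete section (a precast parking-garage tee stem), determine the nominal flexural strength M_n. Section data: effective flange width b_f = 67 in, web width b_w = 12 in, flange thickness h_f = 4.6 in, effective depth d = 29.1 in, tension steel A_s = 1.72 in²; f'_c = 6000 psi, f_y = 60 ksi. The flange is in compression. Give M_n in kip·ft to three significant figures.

Tension: T = A_s f_y = 1.72 × 60 = 103.2 kips.
Try a within the flange: a = T/(0.85 f'_c b_f) = 103.2/(0.85 × 6 × 67) = 0.302 in.
Since a = 0.302 ≤ h_f = 4.6 in, the stress block lies entirely in the flange; analyse as a rectangular beam of width b_f.
M_n = T(d − a/2) = 103.2 × (29.1 − 0.151) = 2987.5 kip·in.
M_n = 2987.5/12 = 248.96 kip·ft.

M_n ≈ 249 kip·ft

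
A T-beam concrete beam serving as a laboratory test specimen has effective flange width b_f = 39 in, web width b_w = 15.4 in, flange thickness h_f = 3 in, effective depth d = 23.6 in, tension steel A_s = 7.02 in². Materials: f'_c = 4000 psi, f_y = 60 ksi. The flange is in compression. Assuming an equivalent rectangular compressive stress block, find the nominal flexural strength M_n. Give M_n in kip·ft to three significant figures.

M_n ≈ 772 kip·ft

Tension: T = A_s f_y = 7.02 × 60 = 421.2 kips.
Try a within the flange: a = T/(0.85 f'_c b_f) = 421.2/(0.85 × 4 × 39) = 3.176 in.
a = 3.176 > h_f = 3 in: the block extends into the web. Split into flange-overhang and web parts.
C_f = 0.85 f'_c (b_f − b_w) h_f = 0.85 × 4 × (39 − 15.4) × 3 = 240.7 kips.
Remaining web compression depth: a_w = (T − C_f)/(0.85 f'_c b_w) = (421.2 − 240.7)/(0.85 × 4 × 15.4) = 3.447 in.
M_n = C_f(d − h_f/2) + (T − C_f)(d − a_w/2) = 240.7 × (23.6 − 1.5) + 180.5 × (23.6 − 1.7235) = 5319.5 + 3948.7 = 9268.2 kip·in.
M_n = 9268.2/12 = 772.35 kip·ft.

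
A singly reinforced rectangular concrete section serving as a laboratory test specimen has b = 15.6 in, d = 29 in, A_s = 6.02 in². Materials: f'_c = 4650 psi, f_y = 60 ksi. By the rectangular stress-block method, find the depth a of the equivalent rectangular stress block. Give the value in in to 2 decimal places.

a ≈ 5.86 in

T = A_s f_y = 6.02 × 60 = 361.2 kips.
a = T/(0.85 f'_c b) = 361.2/(0.85 × 4.65 × 15.6) = 5.86 in.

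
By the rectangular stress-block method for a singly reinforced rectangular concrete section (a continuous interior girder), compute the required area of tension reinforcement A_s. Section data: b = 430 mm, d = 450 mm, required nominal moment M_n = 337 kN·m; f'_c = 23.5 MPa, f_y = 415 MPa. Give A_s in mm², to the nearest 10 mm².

A_s ≈ 2020 mm²

With M_n = 0.85 f'_c a b (d − a/2), solve the quadratic for a:
a = d − √(d² − 2M_n/(0.85 f'_c b)) = 450 − √(450² − 2 × 337×10⁶/(0.85 × 23.5 × 430)) = 97.82 mm.
A_s = 0.85 f'_c a b / f_y = 0.85 × 23.5 × 97.82 × 430 / 415 = 2024.6 mm².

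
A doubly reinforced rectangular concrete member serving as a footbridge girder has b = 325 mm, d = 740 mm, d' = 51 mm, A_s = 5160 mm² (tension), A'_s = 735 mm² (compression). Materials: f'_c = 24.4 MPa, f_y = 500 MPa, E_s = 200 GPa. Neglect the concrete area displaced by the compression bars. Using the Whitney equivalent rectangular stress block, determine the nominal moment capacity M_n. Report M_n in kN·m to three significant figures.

M_n ≈ 1530 kN·m

Assume both tension and compression steel yield.
Net tension couple steel: A_s − A'_s = 4425 mm².
a = (A_s − A'_s) f_y / (0.85 f'_c b) = 2212500/(0.85 × 24.4 × 325) = 328.24 mm.
c = a/β₁ = 328.24/0.85 = 386.16 mm; ε'_s = 0.003(c − d')/c = 0.0026 ≥ f_y/E_s = 0.0025, so compression steel does yield.
M_n = (A_s − A'_s) f_y (d − a/2) + A'_s f_y (d − d') = [2212500 × (740 − 164.12) + 367500 × (740 − 51)] × 10⁻⁶ = 1274.13 + 253.21 = 1527.34 kN·m.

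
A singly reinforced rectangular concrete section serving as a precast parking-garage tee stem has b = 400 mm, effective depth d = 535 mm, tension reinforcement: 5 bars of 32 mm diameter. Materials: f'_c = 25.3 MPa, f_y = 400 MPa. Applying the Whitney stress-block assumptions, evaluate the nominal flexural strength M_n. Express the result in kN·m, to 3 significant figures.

M_n ≈ 710 kN·m

A_s = 5 × 804 = 4020 mm².
T = A_s f_y = 4020 × 400 = 1608000 N = 1608 kN.
From C = T: a = T/(0.85 f'_c b) = 1608000/(0.85 × 25.3 × 400) = 186.93 mm.
M_n = T(d − a/2) = 1608 kN × (535 − 93.465) mm = 709.99 kN·m.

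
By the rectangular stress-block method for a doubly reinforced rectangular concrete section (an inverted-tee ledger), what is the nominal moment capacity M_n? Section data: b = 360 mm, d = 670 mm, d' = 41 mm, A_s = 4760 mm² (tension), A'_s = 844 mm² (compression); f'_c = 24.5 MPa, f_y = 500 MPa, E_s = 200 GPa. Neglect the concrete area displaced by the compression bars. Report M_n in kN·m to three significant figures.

M_n ≈ 1320 kN·m

Assume both tension and compression steel yield.
Net tension couple steel: A_s − A'_s = 3916 mm².
a = (A_s − A'_s) f_y / (0.85 f'_c b) = 1958000/(0.85 × 24.5 × 360) = 261.17 mm.
c = a/β₁ = 261.17/0.85 = 307.26 mm; ε'_s = 0.003(c − d')/c = 0.0026 ≥ f_y/E_s = 0.0025, so compression steel does yield.
M_n = (A_s − A'_s) f_y (d − a/2) + A'_s f_y (d − d') = [1958000 × (670 − 130.585) + 422000 × (670 − 41)] × 10⁻⁶ = 1056.17 + 265.44 = 1321.61 kN·m.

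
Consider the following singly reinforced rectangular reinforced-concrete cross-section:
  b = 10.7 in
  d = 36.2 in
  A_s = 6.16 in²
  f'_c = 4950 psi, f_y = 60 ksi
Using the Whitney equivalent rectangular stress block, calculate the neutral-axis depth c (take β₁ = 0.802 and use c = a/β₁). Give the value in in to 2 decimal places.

c ≈ 10.24 in

T = A_s f_y = 6.16 × 60 = 369.6 kips.
a = T/(0.85 f'_c b) = 369.6/(0.85 × 4.95 × 10.7) = 8.2096 in.
With β₁ = 0.802, c = a/β₁ = 8.2096/0.802 = 10.24 in.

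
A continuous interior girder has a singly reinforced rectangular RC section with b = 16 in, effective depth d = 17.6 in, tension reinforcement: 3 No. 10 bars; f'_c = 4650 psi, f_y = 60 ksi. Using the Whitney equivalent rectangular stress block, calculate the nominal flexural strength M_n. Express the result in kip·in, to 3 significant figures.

A_s = 3 × 1.27 = 3.81 in².
T = A_s f_y = 3.81 × 60 = 228.6 kips.
a = T/(0.85 f'_c b) = 228.6/(0.85 × 4.65 × 16) = 3.615 in.
M_n = T(d − a/2) = 228.6 × (17.6 − 1.8075) = 3610.2 kip·in.

M_n ≈ 3610 kip·in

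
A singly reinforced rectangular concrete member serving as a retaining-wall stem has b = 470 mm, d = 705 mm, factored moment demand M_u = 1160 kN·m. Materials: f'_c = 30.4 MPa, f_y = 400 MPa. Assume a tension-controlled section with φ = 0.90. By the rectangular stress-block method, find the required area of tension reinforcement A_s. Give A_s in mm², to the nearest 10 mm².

A_s ≈ 5200 mm²

M_n = M_u/φ = 1160/0.90 = 1288.89 kN·m.
With M_n = 0.85 f'_c a b (d − a/2), solve the quadratic for a:
a = d − √(d² − 2M_n/(0.85 f'_c b)) = 705 − √(705² − 2 × 1288.89×10⁶/(0.85 × 30.4 × 470)) = 171.36 mm.
A_s = 0.85 f'_c a b / f_y = 0.85 × 30.4 × 171.36 × 470 / 400 = 5202.8 mm².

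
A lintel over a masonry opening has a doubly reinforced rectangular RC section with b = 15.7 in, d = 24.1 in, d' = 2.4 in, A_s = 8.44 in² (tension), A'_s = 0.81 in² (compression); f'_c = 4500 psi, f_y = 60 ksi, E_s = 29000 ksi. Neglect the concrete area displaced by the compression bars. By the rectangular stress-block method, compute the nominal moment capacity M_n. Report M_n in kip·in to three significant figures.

M_n ≈ 10300 kip·in

Assume both steels yield.
a = (A_s − A'_s) f_y/(0.85 f'_c b) = (8.44 − 0.81) × 60/(0.85 × 4.5 × 15.7) = 7.623 in.
c = a/β₁ = 7.623/0.825 = 9.240 in; ε'_s = 0.003(c − d')/c = 0.0022 ≥ ε_y = 0.0021, so the compression steel yields.
M_n = (A_s − A'_s) f_y (d − a/2) + A'_s f_y (d − d') = 457.8 × (24.1 − 3.8115) + 48.6 × (24.1 − 2.4) = 9288.1 + 1054.6 = 10342.7 kip·in.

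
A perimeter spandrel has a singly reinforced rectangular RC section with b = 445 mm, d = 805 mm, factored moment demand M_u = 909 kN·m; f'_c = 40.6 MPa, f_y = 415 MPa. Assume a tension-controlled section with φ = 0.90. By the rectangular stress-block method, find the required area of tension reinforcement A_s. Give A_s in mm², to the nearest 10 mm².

A_s ≈ 3190 mm²

M_n = M_u/φ = 909/0.90 = 1010 kN·m.
With M_n = 0.85 f'_c a b (d − a/2), solve the quadratic for a:
a = d − √(d² − 2M_n/(0.85 f'_c b)) = 805 − √(805² − 2 × 1010×10⁶/(0.85 × 40.6 × 445)) = 86.33 mm.
A_s = 0.85 f'_c a b / f_y = 0.85 × 40.6 × 86.33 × 445 / 415 = 3194.6 mm².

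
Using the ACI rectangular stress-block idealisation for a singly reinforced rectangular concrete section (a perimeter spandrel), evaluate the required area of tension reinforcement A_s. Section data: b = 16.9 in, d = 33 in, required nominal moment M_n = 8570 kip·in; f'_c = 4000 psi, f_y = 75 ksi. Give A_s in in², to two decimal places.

A_s ≈ 3.74 in²

From M_n = 0.85 f'_c a b (d − a/2):
a = d − √(d² − 2M_n/(0.85 f'_c b)) = 33 − √(33² − 2 × 8570/(0.85 × 4 × 16.9)) = 4.881 in.
A_s = 0.85 f'_c a b / f_y = 0.85 × 4 × 4.881 × 16.9 / 75 = 3.739 in².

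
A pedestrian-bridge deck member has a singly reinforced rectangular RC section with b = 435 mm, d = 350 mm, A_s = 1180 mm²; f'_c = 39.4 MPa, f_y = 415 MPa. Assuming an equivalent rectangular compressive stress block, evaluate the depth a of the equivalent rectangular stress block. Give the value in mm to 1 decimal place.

a ≈ 33.6 mm

T = A_s f_y = 1180 × 415 = 489700 N = 489.7 kN.
Setting C = 0.85 f'_c a b equal to T: a = 489700/(0.85 × 39.4 × 435) = 33.6 mm.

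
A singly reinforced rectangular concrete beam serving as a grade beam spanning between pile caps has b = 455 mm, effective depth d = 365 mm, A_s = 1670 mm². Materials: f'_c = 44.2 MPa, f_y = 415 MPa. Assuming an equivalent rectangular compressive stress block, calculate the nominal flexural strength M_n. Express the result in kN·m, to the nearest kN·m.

M_n ≈ 239 kN·m

T = A_s f_y = 1670 × 415 = 693050 N = 693.05 kN.
From C = T: a = T/(0.85 f'_c b) = 693050/(0.85 × 44.2 × 455) = 40.54 mm.
M_n = T(d − a/2) = 693.05 kN × (365 − 20.27) mm = 238.92 kN·m.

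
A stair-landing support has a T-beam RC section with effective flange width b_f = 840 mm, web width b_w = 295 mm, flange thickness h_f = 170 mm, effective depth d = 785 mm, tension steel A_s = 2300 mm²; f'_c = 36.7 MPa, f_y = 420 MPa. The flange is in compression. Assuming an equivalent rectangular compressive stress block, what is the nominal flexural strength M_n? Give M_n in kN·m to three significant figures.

Tension: T = A_s f_y = 2300 × 420 = 966000 N.
Try a within the flange: a = T/(0.85 f'_c b_f) = 966000/(0.85 × 36.7 × 840) = 36.86 mm.
Since a = 36.86 ≤ h_f = 170 mm, the stress block lies entirely in the flange; analyse as a rectangular beam of width b_f.
M_n = T(d − a/2) = 966000 × (785 − 18.43) = 740.51 × 10⁶ N·mm.
M_n = 740.51 kN·m.

M_n ≈ 741 kN·m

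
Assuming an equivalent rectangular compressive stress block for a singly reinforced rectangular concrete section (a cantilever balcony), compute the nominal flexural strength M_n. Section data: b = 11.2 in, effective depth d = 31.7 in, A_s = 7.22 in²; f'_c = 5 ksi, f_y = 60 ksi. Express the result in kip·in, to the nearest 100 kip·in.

T = A_s f_y = 7.22 × 60 = 433.2 kips.
a = T/(0.85 f'_c b) = 433.2/(0.85 × 5 × 11.2) = 9.101 in.
M_n = T(d − a/2) = 433.2 × (31.7 − 4.5505) = 11761.2 kip·in.

M_n ≈ 11800 kip·in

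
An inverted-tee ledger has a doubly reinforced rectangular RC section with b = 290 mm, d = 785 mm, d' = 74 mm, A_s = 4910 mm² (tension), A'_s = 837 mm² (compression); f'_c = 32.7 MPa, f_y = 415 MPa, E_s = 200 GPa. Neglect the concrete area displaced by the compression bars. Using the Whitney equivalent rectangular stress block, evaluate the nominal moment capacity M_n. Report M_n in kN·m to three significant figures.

M_n ≈ 1400 kN·m

Assume both tension and compression steel yield.
Net tension couple steel: A_s − A'_s = 4073 mm².
a = (A_s − A'_s) f_y / (0.85 f'_c b) = 1690295/(0.85 × 32.7 × 290) = 209.70 mm.
c = a/β₁ = 209.70/0.816 = 256.99 mm; ε'_s = 0.003(c − d')/c = 0.0021 ≥ f_y/E_s = 0.0021, so compression steel does yield.
M_n = (A_s − A'_s) f_y (d − a/2) + A'_s f_y (d − d') = [1690295 × (785 − 104.85) + 347355 × (785 − 74)] × 10⁻⁶ = 1149.65 + 246.97 = 1396.62 kN·m.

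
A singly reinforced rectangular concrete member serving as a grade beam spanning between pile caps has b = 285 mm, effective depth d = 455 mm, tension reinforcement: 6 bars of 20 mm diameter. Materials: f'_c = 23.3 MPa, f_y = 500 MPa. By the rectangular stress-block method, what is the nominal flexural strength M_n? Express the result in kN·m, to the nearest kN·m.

A_s = 6 × 314 = 1884 mm².
T = A_s f_y = 1884 × 500 = 942000 N = 942 kN.
From C = T: a = T/(0.85 f'_c b) = 942000/(0.85 × 23.3 × 285) = 166.89 mm.
M_n = T(d − a/2) = 942 kN × (455 − 83.445) mm = 350.00 kN·m.

M_n ≈ 350 kN·m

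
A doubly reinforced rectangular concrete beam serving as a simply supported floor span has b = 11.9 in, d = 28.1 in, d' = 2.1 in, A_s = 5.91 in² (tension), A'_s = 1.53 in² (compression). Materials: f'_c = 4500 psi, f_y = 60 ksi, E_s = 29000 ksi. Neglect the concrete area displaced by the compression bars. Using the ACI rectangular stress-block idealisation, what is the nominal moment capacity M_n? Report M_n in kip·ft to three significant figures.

M_n ≈ 751 kip·ft

Assume both steels yield.
a = (A_s − A'_s) f_y/(0.85 f'_c b) = (5.91 − 1.53) × 60/(0.85 × 4.5 × 11.9) = 5.774 in.
c = a/β₁ = 5.774/0.825 = 6.999 in; ε'_s = 0.003(c − d')/c = 0.0021 ≥ ε_y = 0.0021, so the compression steel yields.
M_n = (A_s − A'_s) f_y (d − a/2) + A'_s f_y (d − d') = 262.8 × (28.1 − 2.887) + 91.8 × (28.1 − 2.1) = 6626.0 + 2386.8 = 9012.8 kip·in = 9012.8/12 = 751.07 kip·ft.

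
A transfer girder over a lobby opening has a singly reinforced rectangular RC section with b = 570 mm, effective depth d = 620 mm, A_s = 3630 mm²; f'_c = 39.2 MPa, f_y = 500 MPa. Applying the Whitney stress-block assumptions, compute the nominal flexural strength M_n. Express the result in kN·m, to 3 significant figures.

M_n ≈ 1040 kN·m

T = A_s f_y = 3630 × 500 = 1815000 N = 1815 kN.
From C = T: a = T/(0.85 f'_c b) = 1815000/(0.85 × 39.2 × 570) = 95.56 mm.
M_n = T(d − a/2) = 1815 kN × (620 − 47.78) mm = 1038.58 kN·m.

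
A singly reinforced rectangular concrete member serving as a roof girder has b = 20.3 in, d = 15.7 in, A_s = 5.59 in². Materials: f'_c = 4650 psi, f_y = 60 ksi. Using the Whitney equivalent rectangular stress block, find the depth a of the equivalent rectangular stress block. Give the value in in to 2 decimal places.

T = A_s f_y = 5.59 × 60 = 335.4 kips.
a = T/(0.85 f'_c b) = 335.4/(0.85 × 4.65 × 20.3) = 4.18 in.

a ≈ 4.18 in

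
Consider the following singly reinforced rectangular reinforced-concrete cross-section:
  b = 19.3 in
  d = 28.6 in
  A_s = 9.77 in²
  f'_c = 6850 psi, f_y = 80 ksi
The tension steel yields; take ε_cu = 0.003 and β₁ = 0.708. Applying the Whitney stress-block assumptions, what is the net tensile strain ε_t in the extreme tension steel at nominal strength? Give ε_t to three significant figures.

a = A_s f_y/(0.85 f'_c b) = 6.955 in.
β₁ = 0.708, so c = a/β₁ = 6.955/0.708 = 9.823 in.
From the linear strain diagram with ε_cu = 0.003: ε_t = 0.003 (d − c)/c = 0.003 × (28.6 − 9.823)/9.823 = 0.00573.
Since ε_t ≥ 0.005, the section is tension-controlled.

ε_t ≈ 0.00573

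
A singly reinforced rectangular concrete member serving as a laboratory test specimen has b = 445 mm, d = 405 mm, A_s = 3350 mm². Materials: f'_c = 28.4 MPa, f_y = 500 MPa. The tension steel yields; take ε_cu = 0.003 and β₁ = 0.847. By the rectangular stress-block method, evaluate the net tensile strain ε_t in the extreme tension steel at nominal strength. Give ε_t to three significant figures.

ε_t ≈ 0.00360

a = A_s f_y/(0.85 f'_c b) = 155.93 mm.
β₁ = 0.847, so c = a/β₁ = 155.93/0.847 = 184.10 mm.
From the linear strain diagram with ε_cu = 0.003: ε_t = 0.003 (d − c)/c = 0.003 × (405 − 184.10)/184.10 = 0.00360.
ε_t < 0.004 — the section is over-reinforced for flexure under ACI limits.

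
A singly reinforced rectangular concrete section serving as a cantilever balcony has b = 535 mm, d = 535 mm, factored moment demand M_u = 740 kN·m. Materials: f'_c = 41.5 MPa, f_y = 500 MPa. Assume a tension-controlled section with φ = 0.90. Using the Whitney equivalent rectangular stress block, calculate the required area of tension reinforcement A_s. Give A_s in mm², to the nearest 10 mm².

A_s ≈ 3350 mm²

M_n = M_u/φ = 740/0.90 = 822.222 kN·m.
With M_n = 0.85 f'_c a b (d − a/2), solve the quadratic for a:
a = d − √(d² − 2M_n/(0.85 f'_c b)) = 535 − √(535² − 2 × 822.222×10⁶/(0.85 × 41.5 × 535)) = 88.81 mm.
A_s = 0.85 f'_c a b / f_y = 0.85 × 41.5 × 88.81 × 535 / 500 = 3352.1 mm².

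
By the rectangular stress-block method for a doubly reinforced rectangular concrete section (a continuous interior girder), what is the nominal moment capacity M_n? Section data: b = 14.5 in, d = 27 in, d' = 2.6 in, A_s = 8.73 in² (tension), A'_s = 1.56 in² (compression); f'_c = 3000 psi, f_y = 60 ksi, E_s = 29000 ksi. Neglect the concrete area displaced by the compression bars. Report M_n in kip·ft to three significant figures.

Assume both steels yield.
a = (A_s − A'_s) f_y/(0.85 f'_c b) = (8.73 − 1.56) × 60/(0.85 × 3 × 14.5) = 11.635 in.
c = a/β₁ = 11.635/0.85 = 13.688 in; ε'_s = 0.003(c − d')/c = 0.0024 ≥ ε_y = 0.0021, so the compression steel yields.
M_n = (A_s − A'_s) f_y (d − a/2) + A'_s f_y (d − d') = 430.2 × (27 − 5.8175) + 93.6 × (27 − 2.6) = 9112.7 + 2283.8 = 11396.5 kip·in = 11396.5/12 = 949.71 kip·ft.

M_n ≈ 950 kip·ft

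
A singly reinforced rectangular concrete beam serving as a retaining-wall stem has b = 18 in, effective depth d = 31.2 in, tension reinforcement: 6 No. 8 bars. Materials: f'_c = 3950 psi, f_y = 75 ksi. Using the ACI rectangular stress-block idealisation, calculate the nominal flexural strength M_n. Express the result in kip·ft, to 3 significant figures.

A_s = 6 × 0.79 = 4.74 in².
T = A_s f_y = 4.74 × 75 = 355.5 kips.
a = T/(0.85 f'_c b) = 355.5/(0.85 × 3.95 × 18) = 5.882 in.
M_n = T(d − a/2) = 355.5 × (31.2 − 2.941) = 10046.1 kip·in = 10046.1/12 = 837.18 kip·ft.

M_n ≈ 837 kip·ft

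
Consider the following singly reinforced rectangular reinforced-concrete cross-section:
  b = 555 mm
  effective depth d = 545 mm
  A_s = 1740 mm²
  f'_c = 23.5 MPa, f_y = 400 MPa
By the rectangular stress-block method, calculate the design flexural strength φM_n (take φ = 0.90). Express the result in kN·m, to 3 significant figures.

φM_n ≈ 322 kN·m

T = A_s f_y = 1740 × 400 = 696000 N = 696 kN.
From C = T: a = T/(0.85 f'_c b) = 696000/(0.85 × 23.5 × 555) = 62.78 mm.
M_n = T(d − a/2) = 696 kN × (545 − 31.39) mm = 357.47 kN·m.
φM_n = 0.90 × 357.47 = 321.72 kN·m.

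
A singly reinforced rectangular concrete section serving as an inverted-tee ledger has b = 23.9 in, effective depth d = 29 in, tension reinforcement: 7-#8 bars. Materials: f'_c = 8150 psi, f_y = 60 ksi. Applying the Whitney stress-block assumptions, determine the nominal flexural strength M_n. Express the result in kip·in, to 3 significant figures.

A_s = 7 × 0.79 = 5.53 in².
T = A_s f_y = 5.53 × 60 = 331.8 kips.
a = T/(0.85 f'_c b) = 331.8/(0.85 × 8.15 × 23.9) = 2.004 in.
M_n = T(d − a/2) = 331.8 × (29 − 1.002) = 9289.7 kip·in.

M_n ≈ 9290 kip·in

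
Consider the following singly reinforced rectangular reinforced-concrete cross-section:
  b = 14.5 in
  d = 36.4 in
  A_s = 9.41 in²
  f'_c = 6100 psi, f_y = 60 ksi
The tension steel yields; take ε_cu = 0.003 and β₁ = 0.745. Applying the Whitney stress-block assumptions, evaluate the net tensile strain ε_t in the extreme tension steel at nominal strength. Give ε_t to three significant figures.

a = A_s f_y/(0.85 f'_c b) = 7.510 in.
β₁ = 0.745, so c = a/β₁ = 7.510/0.745 = 10.081 in.
From the linear strain diagram with ε_cu = 0.003: ε_t = 0.003 (d − c)/c = 0.003 × (36.4 − 10.081)/10.081 = 0.00783.
Since ε_t ≥ 0.005, the section is tension-controlled.

ε_t ≈ 0.00783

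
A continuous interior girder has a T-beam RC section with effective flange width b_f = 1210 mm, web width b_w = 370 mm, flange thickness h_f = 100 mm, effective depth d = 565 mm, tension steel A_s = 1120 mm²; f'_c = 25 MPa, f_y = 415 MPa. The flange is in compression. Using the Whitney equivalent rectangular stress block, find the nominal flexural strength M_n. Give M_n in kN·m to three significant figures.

M_n ≈ 258 kN·m

Tension: T = A_s f_y = 1120 × 415 = 464800 N.
Try a within the flange: a = T/(0.85 f'_c b_f) = 464800/(0.85 × 25 × 1210) = 18.08 mm.
Since a = 18.08 ≤ h_f = 100 mm, the stress block lies entirely in the flange; analyse as a rectangular beam of width b_f.
M_n = T(d − a/2) = 464800 × (565 − 9.04) = 258.41 × 10⁶ N·mm.
M_n = 258.41 kN·m.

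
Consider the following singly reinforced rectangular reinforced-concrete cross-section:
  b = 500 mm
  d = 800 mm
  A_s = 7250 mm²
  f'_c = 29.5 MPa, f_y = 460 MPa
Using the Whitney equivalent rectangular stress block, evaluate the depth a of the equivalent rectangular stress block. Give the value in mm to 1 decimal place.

T = A_s f_y = 7250 × 460 = 3335000 N = 3335 kN.
Setting C = 0.85 f'_c a b equal to T: a = 3335000/(0.85 × 29.5 × 500) = 266.0 mm.

a ≈ 266.0 mm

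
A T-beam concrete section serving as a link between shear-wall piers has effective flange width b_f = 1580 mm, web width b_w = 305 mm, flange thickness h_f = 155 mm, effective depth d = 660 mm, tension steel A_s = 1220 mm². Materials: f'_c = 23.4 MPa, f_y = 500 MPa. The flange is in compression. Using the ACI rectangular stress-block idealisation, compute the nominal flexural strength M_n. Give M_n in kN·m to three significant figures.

M_n ≈ 397 kN·m

Tension: T = A_s f_y = 1220 × 500 = 610000 N.
Try a within the flange: a = T/(0.85 f'_c b_f) = 610000/(0.85 × 23.4 × 1580) = 19.41 mm.
Since a = 19.41 ≤ h_f = 155 mm, the stress block lies entirely in the flange; analyse as a rectangular beam of width b_f.
M_n = T(d − a/2) = 610000 × (660 − 9.705) = 396.68 × 10⁶ N·mm.
M_n = 396.68 kN·m.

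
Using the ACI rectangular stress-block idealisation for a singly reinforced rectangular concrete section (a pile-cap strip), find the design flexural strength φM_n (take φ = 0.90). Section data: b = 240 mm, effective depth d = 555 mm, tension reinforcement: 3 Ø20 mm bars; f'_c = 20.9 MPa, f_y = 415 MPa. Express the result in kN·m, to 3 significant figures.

A_s = 3 × 314 = 942 mm².
T = A_s f_y = 942 × 415 = 390930 N = 390.93 kN.
From C = T: a = T/(0.85 f'_c b) = 390930/(0.85 × 20.9 × 240) = 91.69 mm.
M_n = T(d − a/2) = 390.93 kN × (555 − 45.845) mm = 199.04 kN·m.
φM_n = 0.90 × 199.04 = 179.14 kN·m.

φM_n ≈ 179 kN·m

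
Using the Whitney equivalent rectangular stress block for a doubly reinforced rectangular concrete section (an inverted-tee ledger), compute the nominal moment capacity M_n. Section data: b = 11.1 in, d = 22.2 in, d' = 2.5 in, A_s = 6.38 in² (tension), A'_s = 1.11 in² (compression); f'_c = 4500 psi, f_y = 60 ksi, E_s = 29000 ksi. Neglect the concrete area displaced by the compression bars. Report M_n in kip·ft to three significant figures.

M_n ≈ 596 kip·ft

Assume both steels yield.
a = (A_s − A'_s) f_y/(0.85 f'_c b) = (6.38 − 1.11) × 60/(0.85 × 4.5 × 11.1) = 7.447 in.
c = a/β₁ = 7.447/0.825 = 9.027 in; ε'_s = 0.003(c − d')/c = 0.0022 ≥ ε_y = 0.0021, so the compression steel yields.
M_n = (A_s − A'_s) f_y (d − a/2) + A'_s f_y (d − d') = 316.2 × (22.2 − 3.7235) + 66.6 × (22.2 − 2.5) = 5842.3 + 1312.0 = 7154.3 kip·in = 7154.3/12 = 596.19 kip·ft.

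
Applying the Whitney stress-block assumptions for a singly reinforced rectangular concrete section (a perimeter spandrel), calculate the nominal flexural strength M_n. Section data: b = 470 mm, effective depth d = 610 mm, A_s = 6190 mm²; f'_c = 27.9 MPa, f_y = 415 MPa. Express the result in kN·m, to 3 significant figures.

T = A_s f_y = 6190 × 415 = 2568850 N = 2568.85 kN.
From C = T: a = T/(0.85 f'_c b) = 2568850/(0.85 × 27.9 × 470) = 230.47 mm.
M_n = T(d − a/2) = 2568.85 kN × (610 − 115.235) mm = 1270.98 kN·m.

M_n ≈ 1270 kN·m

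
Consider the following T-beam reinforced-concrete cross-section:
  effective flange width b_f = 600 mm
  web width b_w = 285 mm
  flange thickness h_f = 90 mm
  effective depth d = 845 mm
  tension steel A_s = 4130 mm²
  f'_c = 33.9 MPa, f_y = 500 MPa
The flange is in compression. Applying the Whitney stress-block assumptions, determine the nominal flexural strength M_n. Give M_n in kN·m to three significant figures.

Tension: T = A_s f_y = 4130 × 500 = 2065000 N.
Try a within the flange: a = T/(0.85 f'_c b_f) = 2065000/(0.85 × 33.9 × 600) = 119.44 mm.
a = 119.44 > h_f = 90 mm: the block extends into the web. Split into flange-overhang and web parts.
C_f = 0.85 f'_c (b_f − b_w) h_f = 0.85 × 33.9 × (600 − 285) × 90 = 816905 N.
Remaining web compression depth: a_w = (T − C_f)/(0.85 f'_c b_w) = (2065000 − 816905)/(0.85 × 33.9 × 285) = 151.98 mm.
M_n = C_f(d − h_f/2) + (T − C_f)(d − a_w/2) = 816905 × (845 − 45) + 1248095 × (845 − 75.99) = 653.52 + 959.80 = 1613.32 × 10⁶ N·mm.
M_n = 1613.32 kN·m.

M_n ≈ 1610 kN·m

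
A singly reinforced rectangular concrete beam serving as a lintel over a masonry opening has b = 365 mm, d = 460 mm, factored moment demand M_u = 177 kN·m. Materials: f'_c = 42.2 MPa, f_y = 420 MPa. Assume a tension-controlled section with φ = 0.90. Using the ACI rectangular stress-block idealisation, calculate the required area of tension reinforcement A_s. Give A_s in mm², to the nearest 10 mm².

A_s ≈ 1060 mm²

M_n = M_u/φ = 177/0.90 = 196.667 kN·m.
With M_n = 0.85 f'_c a b (d − a/2), solve the quadratic for a:
a = d − √(d² − 2M_n/(0.85 f'_c b)) = 460 − √(460² − 2 × 196.667×10⁶/(0.85 × 42.2 × 365)) = 33.90 mm.
A_s = 0.85 f'_c a b / f_y = 0.85 × 42.2 × 33.90 × 365 / 420 = 1056.8 mm².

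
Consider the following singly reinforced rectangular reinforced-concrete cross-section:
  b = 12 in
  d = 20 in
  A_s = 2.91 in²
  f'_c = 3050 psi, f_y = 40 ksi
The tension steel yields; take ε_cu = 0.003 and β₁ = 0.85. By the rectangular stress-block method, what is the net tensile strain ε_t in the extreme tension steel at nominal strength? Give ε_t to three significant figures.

a = A_s f_y/(0.85 f'_c b) = 3.742 in.
β₁ = 0.85, so c = a/β₁ = 3.742/0.85 = 4.402 in.
From the linear strain diagram with ε_cu = 0.003: ε_t = 0.003 (d − c)/c = 0.003 × (20 − 4.402)/4.402 = 0.0106.
Since ε_t ≥ 0.005, the section is tension-controlled.

ε_t ≈ 0.0106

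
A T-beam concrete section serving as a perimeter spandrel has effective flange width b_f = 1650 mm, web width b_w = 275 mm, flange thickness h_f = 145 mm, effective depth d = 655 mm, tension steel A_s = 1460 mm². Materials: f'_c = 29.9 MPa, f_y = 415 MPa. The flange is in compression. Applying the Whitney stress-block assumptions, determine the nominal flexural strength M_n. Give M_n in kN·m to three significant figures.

M_n ≈ 392 kN·m

Tension: T = A_s f_y = 1460 × 415 = 605900 N.
Try a within the flange: a = T/(0.85 f'_c b_f) = 605900/(0.85 × 29.9 × 1650) = 14.45 mm.
Since a = 14.45 ≤ h_f = 145 mm, the stress block lies entirely in the flange; analyse as a rectangular beam of width b_f.
M_n = T(d − a/2) = 605900 × (655 − 7.225) = 392.49 × 10⁶ N·mm.
M_n = 392.49 kN·m.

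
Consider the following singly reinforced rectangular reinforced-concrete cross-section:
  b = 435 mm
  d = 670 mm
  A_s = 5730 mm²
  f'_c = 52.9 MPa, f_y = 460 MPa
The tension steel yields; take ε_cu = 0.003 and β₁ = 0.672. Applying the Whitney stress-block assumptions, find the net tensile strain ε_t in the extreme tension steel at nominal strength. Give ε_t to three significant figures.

ε_t ≈ 0.00702

a = A_s f_y/(0.85 f'_c b) = 134.76 mm.
β₁ = 0.672, so c = a/β₁ = 134.76/0.672 = 200.54 mm.
From the linear strain diagram with ε_cu = 0.003: ε_t = 0.003 (d − c)/c = 0.003 × (670 − 200.54)/200.54 = 0.00702.
Since ε_t ≥ 0.005, the section is tension-controlled.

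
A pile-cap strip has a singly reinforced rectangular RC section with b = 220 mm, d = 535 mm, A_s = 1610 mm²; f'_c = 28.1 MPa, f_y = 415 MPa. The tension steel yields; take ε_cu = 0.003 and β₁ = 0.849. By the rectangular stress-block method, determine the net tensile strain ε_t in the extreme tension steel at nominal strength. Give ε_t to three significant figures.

a = A_s f_y/(0.85 f'_c b) = 127.15 mm.
β₁ = 0.849, so c = a/β₁ = 127.15/0.849 = 149.76 mm.
From the linear strain diagram with ε_cu = 0.003: ε_t = 0.003 (d − c)/c = 0.003 × (535 − 149.76)/149.76 = 0.00772.
Since ε_t ≥ 0.005, the section is tension-controlled.

ε_t ≈ 0.00772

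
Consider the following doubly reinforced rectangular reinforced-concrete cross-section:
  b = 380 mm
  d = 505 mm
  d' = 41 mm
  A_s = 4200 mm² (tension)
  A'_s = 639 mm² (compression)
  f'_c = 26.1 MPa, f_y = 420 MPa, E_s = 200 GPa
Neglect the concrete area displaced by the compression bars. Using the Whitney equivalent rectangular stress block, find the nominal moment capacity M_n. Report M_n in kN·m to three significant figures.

M_n ≈ 747 kN·m

Assume both tension and compression steel yield.
Net tension couple steel: A_s − A'_s = 3561 mm².
a = (A_s − A'_s) f_y / (0.85 f'_c b) = 1495620/(0.85 × 26.1 × 380) = 177.41 mm.
c = a/β₁ = 177.41/0.85 = 208.72 mm; ε'_s = 0.003(c − d')/c = 0.0024 ≥ f_y/E_s = 0.0021, so compression steel does yield.
M_n = (A_s − A'_s) f_y (d − a/2) + A'_s f_y (d − d') = [1495620 × (505 − 88.705) + 268380 × (505 − 41)] × 10⁻⁶ = 622.62 + 124.53 = 747.15 kN·m.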